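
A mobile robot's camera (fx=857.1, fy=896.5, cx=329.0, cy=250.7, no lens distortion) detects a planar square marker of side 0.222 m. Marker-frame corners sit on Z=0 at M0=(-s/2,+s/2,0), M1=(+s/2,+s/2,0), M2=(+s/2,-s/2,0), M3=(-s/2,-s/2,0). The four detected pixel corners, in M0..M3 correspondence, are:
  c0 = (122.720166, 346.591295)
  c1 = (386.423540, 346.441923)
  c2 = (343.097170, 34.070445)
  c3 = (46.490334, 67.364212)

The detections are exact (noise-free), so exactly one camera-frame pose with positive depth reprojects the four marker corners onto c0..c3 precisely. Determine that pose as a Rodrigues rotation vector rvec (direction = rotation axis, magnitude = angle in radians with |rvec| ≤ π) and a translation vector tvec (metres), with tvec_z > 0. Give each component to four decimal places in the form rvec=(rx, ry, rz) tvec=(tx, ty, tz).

Intrinsics K: fx=857.1, fy=896.5, cx=329.0, cy=250.7
Marker side s = 0.222 m; corners in marker frame (Z=0):
  M0 = (-0.1110, +0.1110, 0)
  M1 = (+0.1110, +0.1110, 0)
  M2 = (+0.1110, -0.1110, 0)
  M3 = (-0.1110, -0.1110, 0)
Detected image corners:
  c0 = (122.720166, 346.591295) px
  c1 = (386.423540, 346.441923) px
  c2 = (343.097170, 34.070445) px
  c3 = (46.490334, 67.364212) px
Planar DLT: solve 8×8 A·h = b for H (H[2,2]=1):
  H  [+1151.37130 +414.48921 +219.47526]
  H  [-163.29334 +1453.50151 +209.38104]
  H  [-0.46917 +0.62915 +1.00000]
B = K⁻¹H; ‖b₁‖=1.594845, ‖b₂‖=1.594845; λ = 2/(‖b₁‖+‖b₂‖) = 0.627020, sign → tz>0 ⇒ λ=+0.627020
r₁ = λ·B[:,0] = (+0.95522,-0.03194,-0.29418); r₂ = λ·B[:,1] = (+0.15180,+0.90628,+0.39449)
r₃ = r₁×r₂ = (+0.25400,-0.42148,+0.87054); SVD([r₁ r₂ r₃]) → R = UVᵀ:
  R  [+0.95522 +0.15180 +0.25400]
  R  [-0.03194 +0.90628 -0.42148]
  R  [-0.29418 +0.39449 +0.87054]
t = (-0.08012, -0.02890, +0.62702) m
tr R = 2.732032; θ = arccos((tr R − 1)/2) = 0.523618 rad = 30.001°
axis k = ((R−Rᵀ)₃₂, (R−Rᵀ)₁₃, (R−Rᵀ)₂₁) / (2 sinθ) = (+0.815942, +0.548161, -0.183736)
rvec = θ·k = (+0.427241, +0.287027, -0.096208)

rvec=(0.4272, 0.2870, -0.0962) tvec=(-0.0801, -0.0289, 0.6270)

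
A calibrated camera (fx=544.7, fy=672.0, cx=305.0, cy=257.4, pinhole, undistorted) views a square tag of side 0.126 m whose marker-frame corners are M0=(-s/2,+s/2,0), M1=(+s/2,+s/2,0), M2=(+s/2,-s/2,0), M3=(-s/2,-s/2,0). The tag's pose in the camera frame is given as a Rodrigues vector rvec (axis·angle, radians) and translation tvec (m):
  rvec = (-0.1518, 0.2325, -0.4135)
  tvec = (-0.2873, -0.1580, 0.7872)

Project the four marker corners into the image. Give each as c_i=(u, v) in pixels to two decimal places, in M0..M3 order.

c0=(83.94, 193.45) c1=(156.97, 145.48) c2=(128.46, 51.60) c3=(58.47, 100.93)

Intrinsics K: fx=544.7, fy=672.0, cx=305.0, cy=257.4
Marker side s = 0.126 m; corners in marker frame (Z=0):
  M0 = (-0.0630, +0.0630, 0)
  M1 = (+0.0630, +0.0630, 0)
  M2 = (+0.0630, -0.0630, 0)
  M3 = (-0.0630, -0.0630, 0)
rvec = (-0.1518, 0.2325, -0.4135), |rvec| = θ = 0.49808 rad = 28.538°
Rodrigues: sinθ=0.47774, 1−cosθ=0.12150; R = I + sinθ·[k]× + (1−cosθ)·[k]×²:
    [+0.88979 +0.37933 +0.25375]
    [-0.41390 +0.90498 +0.09852]
    [-0.19226 -0.19268 +0.96224]
t = (-0.2873, -0.1580, 0.7872) m
M0: Pc = R·M0+t = (-0.31946, -0.07491, +0.78717); u = 544.7·(-0.31946)/0.78717 + 305.0 = 83.9442, v = 672.0·(-0.07491)/0.78717 + 257.4 = 193.4495
M1: Pc = R·M1+t = (-0.20735, -0.12706, +0.76295); u = 544.7·(-0.20735)/0.76295 + 305.0 = 156.9674, v = 672.0·(-0.12706)/0.76295 + 257.4 = 145.4845
M2: Pc = R·M2+t = (-0.25514, -0.24109, +0.78723); u = 544.7·(-0.25514)/0.78723 + 305.0 = 128.4620, v = 672.0·(-0.24109)/0.78723 + 257.4 = 51.5991
M3: Pc = R·M3+t = (-0.36725, -0.18894, +0.81145); u = 544.7·(-0.36725)/0.81145 + 305.0 = 58.4746, v = 672.0·(-0.18894)/0.81145 + 257.4 = 100.9320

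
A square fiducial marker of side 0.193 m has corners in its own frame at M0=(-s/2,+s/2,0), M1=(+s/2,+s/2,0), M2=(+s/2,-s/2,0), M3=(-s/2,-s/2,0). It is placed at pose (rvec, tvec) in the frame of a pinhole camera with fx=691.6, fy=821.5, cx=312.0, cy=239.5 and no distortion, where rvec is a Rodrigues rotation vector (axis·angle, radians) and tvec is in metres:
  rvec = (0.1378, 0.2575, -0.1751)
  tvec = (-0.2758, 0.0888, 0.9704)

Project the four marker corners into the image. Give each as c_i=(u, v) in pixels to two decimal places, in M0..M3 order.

Intrinsics K: fx=691.6, fy=821.5, cx=312.0, cy=239.5
Marker side s = 0.193 m; corners in marker frame (Z=0):
  M0 = (-0.0965, +0.0965, 0)
  M1 = (+0.0965, +0.0965, 0)
  M2 = (+0.0965, -0.0965, 0)
  M3 = (-0.0965, -0.0965, 0)
rvec = (0.1378, 0.2575, -0.1751), |rvec| = θ = 0.34052 rad = 19.510°
Rodrigues: sinθ=0.33398, 1−cosθ=0.05742; R = I + sinθ·[k]× + (1−cosθ)·[k]×²:
    [+0.95198 +0.18931 +0.24060]
    [-0.15416 +0.97541 -0.15748]
    [-0.26450 +0.11283 +0.95776]
t = (-0.2758, 0.0888, 0.9704) m
M0: Pc = R·M0+t = (-0.34940, +0.19780, +1.00681); u = 691.6·(-0.34940)/1.00681 + 312.0 = 71.9910, v = 821.5·(+0.19780)/1.00681 + 239.5 = 400.8969
M1: Pc = R·M1+t = (-0.16567, +0.16805, +0.95576); u = 691.6·(-0.16567)/0.95576 + 312.0 = 192.1228, v = 821.5·(+0.16805)/0.95576 + 239.5 = 383.9433
M2: Pc = R·M2+t = (-0.20220, -0.02020, +0.93399); u = 691.6·(-0.20220)/0.93399 + 312.0 = 162.2736, v = 821.5·(-0.02020)/0.93399 + 239.5 = 221.7290
M3: Pc = R·M3+t = (-0.38593, +0.00955, +0.98504); u = 691.6·(-0.38593)/0.98504 + 312.0 = 41.0331, v = 821.5·(+0.00955)/0.98504 + 239.5 = 247.4640

c0=(71.99, 400.90) c1=(192.12, 383.94) c2=(162.27, 221.73) c3=(41.03, 247.46)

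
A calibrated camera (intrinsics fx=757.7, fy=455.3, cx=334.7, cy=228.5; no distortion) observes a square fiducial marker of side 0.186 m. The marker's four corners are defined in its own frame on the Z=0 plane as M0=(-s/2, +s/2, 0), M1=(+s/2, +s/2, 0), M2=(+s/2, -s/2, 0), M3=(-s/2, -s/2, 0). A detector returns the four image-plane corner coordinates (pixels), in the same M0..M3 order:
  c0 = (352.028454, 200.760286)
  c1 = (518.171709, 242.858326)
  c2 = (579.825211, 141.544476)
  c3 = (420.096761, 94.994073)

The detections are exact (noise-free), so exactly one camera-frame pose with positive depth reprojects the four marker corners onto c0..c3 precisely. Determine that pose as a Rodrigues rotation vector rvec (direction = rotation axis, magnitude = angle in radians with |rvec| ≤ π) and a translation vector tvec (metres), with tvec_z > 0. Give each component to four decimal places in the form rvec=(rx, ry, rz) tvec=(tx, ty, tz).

Intrinsics K: fx=757.7, fy=455.3, cx=334.7, cy=228.5
Marker side s = 0.186 m; corners in marker frame (Z=0):
  M0 = (-0.0930, +0.0930, 0)
  M1 = (+0.0930, +0.0930, 0)
  M2 = (+0.0930, -0.0930, 0)
  M3 = (-0.0930, -0.0930, 0)
Detected image corners:
  c0 = (352.028454, 200.760286) px
  c1 = (518.171709, 242.858326) px
  c2 = (579.825211, 141.544476) px
  c3 = (420.096761, 94.994073) px
Planar DLT: solve 8×8 A·h = b for H (H[2,2]=1):
  H  [+1004.38188 -396.06320 +469.92197]
  H  [+285.16801 +538.97988 +170.11384]
  H  [+0.27495 -0.10222 +1.00000]
B = K⁻¹H; ‖b₁‖=1.328143, ‖b₂‖=1.328143; λ = 2/(‖b₁‖+‖b₂‖) = 0.752931, sign → tz>0 ⇒ λ=+0.752931
r₁ = λ·B[:,0] = (+0.90661,+0.36769,+0.20702); r₂ = λ·B[:,1] = (-0.35957,+0.92994,-0.07696)
r₃ = r₁×r₂ = (-0.22081,-0.00466,+0.97531); SVD([r₁ r₂ r₃]) → R = UVᵀ:
  R  [+0.90661 -0.35957 -0.22081]
  R  [+0.36769 +0.92994 -0.00466]
  R  [+0.20702 -0.07696 +0.97531]
t = (+0.13437, -0.09655, +0.75293) m
tr R = 2.811857; θ = arccos((tr R − 1)/2) = 0.437229 rad = 25.051°
axis k = ((R−Rᵀ)₃₂, (R−Rᵀ)₁₃, (R−Rᵀ)₂₁) / (2 sinθ) = (-0.085374, -0.505192, +0.858774)
rvec = θ·k = (-0.037328, -0.220885, +0.375480)

rvec=(-0.0373, -0.2209, 0.3755) tvec=(0.1344, -0.0966, 0.7529)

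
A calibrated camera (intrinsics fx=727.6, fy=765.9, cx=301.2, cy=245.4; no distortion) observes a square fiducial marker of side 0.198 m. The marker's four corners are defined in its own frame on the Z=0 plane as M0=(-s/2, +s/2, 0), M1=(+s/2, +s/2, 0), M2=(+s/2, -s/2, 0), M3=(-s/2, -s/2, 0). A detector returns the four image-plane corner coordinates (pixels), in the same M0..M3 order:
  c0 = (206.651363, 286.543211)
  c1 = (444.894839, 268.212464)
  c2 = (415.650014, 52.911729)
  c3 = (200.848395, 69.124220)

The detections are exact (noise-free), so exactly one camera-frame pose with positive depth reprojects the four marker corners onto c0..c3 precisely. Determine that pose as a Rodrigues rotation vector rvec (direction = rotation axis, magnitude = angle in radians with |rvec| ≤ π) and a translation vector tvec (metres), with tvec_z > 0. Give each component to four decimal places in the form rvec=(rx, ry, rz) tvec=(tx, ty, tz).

Intrinsics K: fx=727.6, fy=765.9, cx=301.2, cy=245.4
Marker side s = 0.198 m; corners in marker frame (Z=0):
  M0 = (-0.0990, +0.0990, 0)
  M1 = (+0.0990, +0.0990, 0)
  M2 = (+0.0990, -0.0990, 0)
  M3 = (-0.0990, -0.0990, 0)
Detected image corners:
  c0 = (206.651363, 286.543211) px
  c1 = (444.894839, 268.212464) px
  c2 = (415.650014, 52.911729) px
  c3 = (200.848395, 69.124220) px
Planar DLT: solve 8×8 A·h = b for H (H[2,2]=1):
  H  [+1143.42035 -77.32631 +316.64335]
  H  [-85.65445 +1004.18985 +163.58744]
  H  [+0.00768 -0.52325 +1.00000]
B = K⁻¹H; ‖b₁‖=1.572496, ‖b₂‖=1.572496; λ = 2/(‖b₁‖+‖b₂‖) = 0.635932, sign → tz>0 ⇒ λ=+0.635932
r₁ = λ·B[:,0] = (+0.99734,-0.07268,+0.00488); r₂ = λ·B[:,1] = (+0.07016,+0.94040,-0.33275)
r₃ = r₁×r₂ = (+0.01959,+0.33221,+0.94300); SVD([r₁ r₂ r₃]) → R = UVᵀ:
  R  [+0.99734 +0.07016 +0.01959]
  R  [-0.07268 +0.94040 +0.33221]
  R  [+0.00488 -0.33275 +0.94300]
t = (+0.01350, -0.06793, +0.63593) m
tr R = 2.880746; θ = arccos((tr R − 1)/2) = 0.347071 rad = 19.886°
axis k = ((R−Rᵀ)₃₂, (R−Rᵀ)₁₃, (R−Rᵀ)₂₁) / (2 sinθ) = (-0.977467, +0.021627, -0.209979)
rvec = θ·k = (-0.339250, +0.007506, -0.072877)

rvec=(-0.3392, 0.0075, -0.0729) tvec=(0.0135, -0.0679, 0.6359)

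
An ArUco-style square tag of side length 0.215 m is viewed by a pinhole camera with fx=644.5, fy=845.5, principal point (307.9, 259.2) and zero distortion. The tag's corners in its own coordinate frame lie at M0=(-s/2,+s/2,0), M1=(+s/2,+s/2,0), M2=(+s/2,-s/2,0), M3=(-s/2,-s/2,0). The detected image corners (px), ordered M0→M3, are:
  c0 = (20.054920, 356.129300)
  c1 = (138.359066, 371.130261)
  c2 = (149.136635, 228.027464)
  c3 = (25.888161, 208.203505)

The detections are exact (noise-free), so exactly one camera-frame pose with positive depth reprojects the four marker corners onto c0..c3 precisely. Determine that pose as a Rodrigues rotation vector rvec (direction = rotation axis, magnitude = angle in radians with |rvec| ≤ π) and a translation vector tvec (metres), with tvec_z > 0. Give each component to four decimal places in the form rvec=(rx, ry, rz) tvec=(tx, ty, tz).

rvec=(0.2506, -0.1398, 0.1389) tvec=(-0.4124, 0.0468, 1.1876)

Intrinsics K: fx=644.5, fy=845.5, cx=307.9, cy=259.2
Marker side s = 0.215 m; corners in marker frame (Z=0):
  M0 = (-0.1075, +0.1075, 0)
  M1 = (+0.1075, +0.1075, 0)
  M2 = (+0.1075, -0.1075, 0)
  M3 = (-0.1075, -0.1075, 0)
Detected image corners:
  c0 = (20.054920, 356.129300) px
  c1 = (138.359066, 371.130261) px
  c2 = (149.136635, 228.027464) px
  c3 = (25.888161, 208.203505) px
Planar DLT: solve 8×8 A·h = b for H (H[2,2]=1):
  H  [+572.36591 -22.17149 +84.11659]
  H  [+118.64955 +734.64466 +292.55393]
  H  [+0.13030 +0.19937 +1.00000]
B = K⁻¹H; ‖b₁‖=0.842049, ‖b₂‖=0.842049; λ = 2/(‖b₁‖+‖b₂‖) = 1.187580, sign → tz>0 ⇒ λ=+1.187580
r₁ = λ·B[:,0] = (+0.98074,+0.11921,+0.15475); r₂ = λ·B[:,1] = (-0.15397,+0.95929,+0.23677)
r₃ = r₁×r₂ = (-0.12022,-0.25603,+0.95916); SVD([r₁ r₂ r₃]) → R = UVᵀ:
  R  [+0.98074 -0.15397 -0.12022]
  R  [+0.11921 +0.95929 -0.25603]
  R  [+0.15475 +0.23677 +0.95916]
t = (-0.41235, +0.04685, +1.18758) m
tr R = 2.899188; θ = arccos((tr R − 1)/2) = 0.318858 rad = 18.269°
axis k = ((R−Rᵀ)₃₂, (R−Rᵀ)₁₃, (R−Rᵀ)₂₁) / (2 sinθ) = (+0.786007, -0.438567, +0.435719)
rvec = θ·k = (+0.250625, -0.139841, +0.138932)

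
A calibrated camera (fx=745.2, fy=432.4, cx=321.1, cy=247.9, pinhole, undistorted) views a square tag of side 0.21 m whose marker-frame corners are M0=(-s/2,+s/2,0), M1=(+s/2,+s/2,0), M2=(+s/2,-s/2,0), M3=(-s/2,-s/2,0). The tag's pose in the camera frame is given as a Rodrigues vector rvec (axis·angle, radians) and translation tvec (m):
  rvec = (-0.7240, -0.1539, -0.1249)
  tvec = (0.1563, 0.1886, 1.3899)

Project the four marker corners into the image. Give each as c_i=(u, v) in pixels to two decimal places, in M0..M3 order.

c0=(361.58, 338.49) c1=(474.94, 331.81) c2=(443.10, 278.43) c3=(339.63, 283.05)

Intrinsics K: fx=745.2, fy=432.4, cx=321.1, cy=247.9
Marker side s = 0.21 m; corners in marker frame (Z=0):
  M0 = (-0.1050, +0.1050, 0)
  M1 = (+0.1050, +0.1050, 0)
  M2 = (+0.1050, -0.1050, 0)
  M3 = (-0.1050, -0.1050, 0)
rvec = (-0.7240, -0.1539, -0.1249), |rvec| = θ = 0.75064 rad = 43.009°
Rodrigues: sinθ=0.68211, 1−cosθ=0.26875; R = I + sinθ·[k]× + (1−cosθ)·[k]×²:
    [+0.98126 +0.16664 -0.09672]
    [-0.06035 +0.74255 +0.66707]
    [+0.18298 -0.64873 +0.73869]
t = (0.1563, 0.1886, 1.3899) m
M0: Pc = R·M0+t = (+0.07076, +0.27290, +1.30257); u = 745.2·(+0.07076)/1.30257 + 321.1 = 361.5845, v = 432.4·(+0.27290)/1.30257 + 247.9 = 338.4931
M1: Pc = R·M1+t = (+0.27683, +0.26023, +1.34100); u = 745.2·(+0.27683)/1.34100 + 321.1 = 474.9361, v = 432.4·(+0.26023)/1.34100 + 247.9 = 331.8106
M2: Pc = R·M2+t = (+0.24184, +0.10430, +1.47723); u = 745.2·(+0.24184)/1.47723 + 321.1 = 443.0957, v = 432.4·(+0.10430)/1.47723 + 247.9 = 278.4283
M3: Pc = R·M3+t = (+0.03577, +0.11697, +1.43880); u = 745.2·(+0.03577)/1.43880 + 321.1 = 339.6264, v = 432.4·(+0.11697)/1.43880 + 247.9 = 283.0525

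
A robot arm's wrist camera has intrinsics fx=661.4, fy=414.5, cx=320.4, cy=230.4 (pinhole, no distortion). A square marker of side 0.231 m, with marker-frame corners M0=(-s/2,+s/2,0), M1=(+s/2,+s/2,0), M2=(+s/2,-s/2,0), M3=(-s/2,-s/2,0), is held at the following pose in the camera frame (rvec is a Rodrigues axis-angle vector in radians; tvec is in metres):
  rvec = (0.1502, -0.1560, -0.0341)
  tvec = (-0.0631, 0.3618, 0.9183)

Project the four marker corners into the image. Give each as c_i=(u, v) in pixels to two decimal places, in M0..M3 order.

c0=(194.66, 447.61) c1=(357.51, 435.03) c2=(355.24, 339.81) c3=(185.83, 349.10)

Intrinsics K: fx=661.4, fy=414.5, cx=320.4, cy=230.4
Marker side s = 0.231 m; corners in marker frame (Z=0):
  M0 = (-0.1155, +0.1155, 0)
  M1 = (+0.1155, +0.1155, 0)
  M2 = (+0.1155, -0.1155, 0)
  M3 = (-0.1155, -0.1155, 0)
rvec = (0.1502, -0.1560, -0.0341), |rvec| = θ = 0.21922 rad = 12.561°
Rodrigues: sinθ=0.21747, 1−cosθ=0.02393; R = I + sinθ·[k]× + (1−cosθ)·[k]×²:
    [+0.98730 +0.02216 -0.15730]
    [-0.04550 +0.98819 -0.14635]
    [+0.15220 +0.15165 +0.97665]
t = (-0.0631, 0.3618, 0.9183) m
M0: Pc = R·M0+t = (-0.17457, +0.48119, +0.91824); u = 661.4·(-0.17457)/0.91824 + 320.4 = 194.6554, v = 414.5·(+0.48119)/0.91824 + 230.4 = 447.6136
M1: Pc = R·M1+t = (+0.05349, +0.47068, +0.95339); u = 661.4·(+0.05349)/0.95339 + 320.4 = 357.5095, v = 414.5·(+0.47068)/0.95339 + 230.4 = 435.0341
M2: Pc = R·M2+t = (+0.04837, +0.24241, +0.91836); u = 661.4·(+0.04837)/0.91836 + 320.4 = 355.2386, v = 414.5·(+0.24241)/0.91836 + 230.4 = 339.8107
M3: Pc = R·M3+t = (-0.17969, +0.25292, +0.88321); u = 661.4·(-0.17969)/0.88321 + 320.4 = 185.8347, v = 414.5·(+0.25292)/0.88321 + 230.4 = 349.0984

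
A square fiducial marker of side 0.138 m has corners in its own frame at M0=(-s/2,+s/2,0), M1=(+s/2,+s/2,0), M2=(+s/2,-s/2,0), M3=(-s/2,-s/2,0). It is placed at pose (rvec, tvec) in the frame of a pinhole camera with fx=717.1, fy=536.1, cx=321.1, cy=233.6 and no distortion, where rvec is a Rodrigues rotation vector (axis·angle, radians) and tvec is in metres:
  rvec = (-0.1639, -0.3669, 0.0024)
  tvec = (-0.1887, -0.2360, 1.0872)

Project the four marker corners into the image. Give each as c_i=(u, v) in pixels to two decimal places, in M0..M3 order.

Intrinsics K: fx=717.1, fy=536.1, cx=321.1, cy=233.6
Marker side s = 0.138 m; corners in marker frame (Z=0):
  M0 = (-0.0690, +0.0690, 0)
  M1 = (+0.0690, +0.0690, 0)
  M2 = (+0.0690, -0.0690, 0)
  M3 = (-0.0690, -0.0690, 0)
rvec = (-0.1639, -0.3669, 0.0024), |rvec| = θ = 0.40185 rad = 23.024°
Rodrigues: sinθ=0.39112, 1−cosθ=0.07966; R = I + sinθ·[k]× + (1−cosθ)·[k]×²:
    [+0.93359 +0.02733 -0.35730]
    [+0.03200 +0.98675 +0.15909]
    [+0.35691 -0.15996 +0.92034]
t = (-0.1887, -0.2360, 1.0872) m
M0: Pc = R·M0+t = (-0.25123, -0.17012, +1.05154); u = 717.1·(-0.25123)/1.05154 + 321.1 = 149.7711, v = 536.1·(-0.17012)/1.05154 + 233.6 = 146.8671
M1: Pc = R·M1+t = (-0.12240, -0.16571, +1.10079); u = 717.1·(-0.12240)/1.10079 + 321.1 = 241.3658, v = 536.1·(-0.16571)/1.10079 + 233.6 = 152.8986
M2: Pc = R·M2+t = (-0.12617, -0.30188, +1.12286); u = 717.1·(-0.12617)/1.12286 + 321.1 = 240.5247, v = 536.1·(-0.30188)/1.12286 + 233.6 = 89.4717
M3: Pc = R·M3+t = (-0.25500, -0.30629, +1.07361); u = 717.1·(-0.25500)/1.07361 + 321.1 = 150.7747, v = 536.1·(-0.30629)/1.07361 + 233.6 = 80.6544

c0=(149.77, 146.87) c1=(241.37, 152.90) c2=(240.52, 89.47) c3=(150.77, 80.65)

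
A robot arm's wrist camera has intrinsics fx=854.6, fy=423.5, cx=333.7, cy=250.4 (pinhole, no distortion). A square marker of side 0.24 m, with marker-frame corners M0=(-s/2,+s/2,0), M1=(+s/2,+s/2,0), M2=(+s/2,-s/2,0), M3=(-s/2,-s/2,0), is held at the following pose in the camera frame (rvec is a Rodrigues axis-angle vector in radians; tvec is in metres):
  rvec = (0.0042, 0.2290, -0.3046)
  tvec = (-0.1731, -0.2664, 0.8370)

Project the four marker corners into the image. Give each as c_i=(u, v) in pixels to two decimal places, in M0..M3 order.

c0=(86.57, 193.15) c1=(306.17, 151.93) c2=(231.37, 33.63) c3=(18.25, 81.85)

Intrinsics K: fx=854.6, fy=423.5, cx=333.7, cy=250.4
Marker side s = 0.24 m; corners in marker frame (Z=0):
  M0 = (-0.1200, +0.1200, 0)
  M1 = (+0.1200, +0.1200, 0)
  M2 = (+0.1200, -0.1200, 0)
  M3 = (-0.1200, -0.1200, 0)
rvec = (0.0042, 0.2290, -0.3046), |rvec| = θ = 0.38110 rad = 21.836°
Rodrigues: sinθ=0.37194, 1−cosθ=0.07175; R = I + sinθ·[k]× + (1−cosθ)·[k]×²:
    [+0.92826 +0.29776 +0.22286]
    [-0.29680 +0.95416 -0.03856]
    [-0.22413 -0.03036 +0.97409]
t = (-0.1731, -0.2664, 0.8370) m
M0: Pc = R·M0+t = (-0.24876, -0.11628, +0.86025); u = 854.6·(-0.24876)/0.86025 + 333.7 = 86.5736, v = 423.5·(-0.11628)/0.86025 + 250.4 = 193.1536
M1: Pc = R·M1+t = (-0.02598, -0.18752, +0.80646); u = 854.6·(-0.02598)/0.80646 + 333.7 = 306.1716, v = 423.5·(-0.18752)/0.80646 + 250.4 = 151.9283
M2: Pc = R·M2+t = (-0.09744, -0.41652, +0.81375); u = 854.6·(-0.09744)/0.81375 + 333.7 = 231.3693, v = 423.5·(-0.41652)/0.81375 + 250.4 = 33.6320
M3: Pc = R·M3+t = (-0.32022, -0.34528, +0.86754); u = 854.6·(-0.32022)/0.86754 + 333.7 = 18.2535, v = 423.5·(-0.34528)/0.86754 + 250.4 = 81.8459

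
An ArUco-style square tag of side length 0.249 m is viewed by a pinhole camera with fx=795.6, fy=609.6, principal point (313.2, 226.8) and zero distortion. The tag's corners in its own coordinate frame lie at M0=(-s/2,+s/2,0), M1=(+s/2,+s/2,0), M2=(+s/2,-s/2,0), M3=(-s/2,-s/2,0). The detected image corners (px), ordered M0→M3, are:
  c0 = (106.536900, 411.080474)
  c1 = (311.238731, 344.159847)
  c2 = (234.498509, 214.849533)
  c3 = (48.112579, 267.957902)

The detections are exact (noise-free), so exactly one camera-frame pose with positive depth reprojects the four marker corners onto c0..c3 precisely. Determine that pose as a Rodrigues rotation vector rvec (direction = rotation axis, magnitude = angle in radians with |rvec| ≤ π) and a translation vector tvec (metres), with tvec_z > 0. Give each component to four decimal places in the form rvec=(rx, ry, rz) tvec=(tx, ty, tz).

Intrinsics K: fx=795.6, fy=609.6, cx=313.2, cy=226.8
Marker side s = 0.249 m; corners in marker frame (Z=0):
  M0 = (-0.1245, +0.1245, 0)
  M1 = (+0.1245, +0.1245, 0)
  M2 = (+0.1245, -0.1245, 0)
  M3 = (-0.1245, -0.1245, 0)
Detected image corners:
  c0 = (106.536900, 411.080474) px
  c1 = (311.238731, 344.159847) px
  c2 = (234.498509, 214.849533) px
  c3 = (48.112579, 267.957902) px
Planar DLT: solve 8×8 A·h = b for H (H[2,2]=1):
  H  [+819.95934 +193.82539 +175.76054]
  H  [-174.60563 +407.48210 +304.92505]
  H  [+0.20958 -0.44860 +1.00000]
B = K⁻¹H; ‖b₁‖=1.037126, ‖b₂‖=1.037126; λ = 2/(‖b₁‖+‖b₂‖) = 0.964203, sign → tz>0 ⇒ λ=+0.964203
r₁ = λ·B[:,0] = (+0.91417,-0.35136,+0.20208); r₂ = λ·B[:,1] = (+0.40518,+0.80544,-0.43255)
r₃ = r₁×r₂ = (-0.01078,+0.47730,+0.87867); SVD([r₁ r₂ r₃]) → R = UVᵀ:
  R  [+0.91417 +0.40518 -0.01078]
  R  [-0.35136 +0.80544 +0.47730]
  R  [+0.20208 -0.43255 +0.87867]
t = (-0.16657, +0.12357, +0.96420) m
tr R = 2.598290; θ = arccos((tr R − 1)/2) = 0.644925 rad = 36.951°
axis k = ((R−Rᵀ)₃₂, (R−Rᵀ)₁₃, (R−Rᵀ)₂₁) / (2 sinθ) = (-0.756767, -0.177049, -0.629251)
rvec = θ·k = (-0.488058, -0.114183, -0.405820)

rvec=(-0.4881, -0.1142, -0.4058) tvec=(-0.1666, 0.1236, 0.9642)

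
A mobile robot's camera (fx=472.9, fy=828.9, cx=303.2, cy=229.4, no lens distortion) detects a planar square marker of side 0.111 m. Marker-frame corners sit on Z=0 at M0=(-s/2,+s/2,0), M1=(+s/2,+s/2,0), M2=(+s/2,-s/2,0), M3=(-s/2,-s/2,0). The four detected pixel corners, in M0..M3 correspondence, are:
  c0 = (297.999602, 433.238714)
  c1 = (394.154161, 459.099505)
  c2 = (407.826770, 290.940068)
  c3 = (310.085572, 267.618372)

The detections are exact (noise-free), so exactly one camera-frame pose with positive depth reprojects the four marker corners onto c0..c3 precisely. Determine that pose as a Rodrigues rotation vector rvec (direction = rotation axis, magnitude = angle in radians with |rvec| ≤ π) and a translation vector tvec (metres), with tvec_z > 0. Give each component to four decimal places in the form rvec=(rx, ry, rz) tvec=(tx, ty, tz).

Intrinsics K: fx=472.9, fy=828.9, cx=303.2, cy=229.4
Marker side s = 0.111 m; corners in marker frame (Z=0):
  M0 = (-0.0555, +0.0555, 0)
  M1 = (+0.0555, +0.0555, 0)
  M2 = (+0.0555, -0.0555, 0)
  M3 = (-0.0555, -0.0555, 0)
Detected image corners:
  c0 = (297.999602, 433.238714) px
  c1 = (394.154161, 459.099505) px
  c2 = (407.826770, 290.940068) px
  c3 = (310.085572, 267.618372) px
Planar DLT: solve 8×8 A·h = b for H (H[2,2]=1):
  H  [+818.45257 -71.28617 +352.05223]
  H  [+165.13198 +1549.38917 +363.20489]
  H  [-0.15574 +0.12675 +1.00000]
B = K⁻¹H; ‖b₁‖=1.853088, ‖b₂‖=1.853088; λ = 2/(‖b₁‖+‖b₂‖) = 0.539640, sign → tz>0 ⇒ λ=+0.539640
r₁ = λ·B[:,0] = (+0.98784,+0.13077,-0.08404); r₂ = λ·B[:,1] = (-0.12520,+0.98977,+0.06840)
r₃ = r₁×r₂ = (+0.09213,-0.05705,+0.99411); SVD([r₁ r₂ r₃]) → R = UVᵀ:
  R  [+0.98784 -0.12520 +0.09213]
  R  [+0.13077 +0.98977 -0.05705]
  R  [-0.08404 +0.06840 +0.99411]
t = (+0.05575, +0.08711, +0.53964) m
tr R = 2.971727; θ = arccos((tr R − 1)/2) = 0.168344 rad = 9.645°
axis k = ((R−Rᵀ)₃₂, (R−Rᵀ)₁₃, (R−Rᵀ)₂₁) / (2 sinθ) = (+0.374352, +0.525732, +0.763850)
rvec = θ·k = (+0.063020, +0.088504, +0.128590)

rvec=(0.0630, 0.0885, 0.1286) tvec=(0.0557, 0.0871, 0.5396)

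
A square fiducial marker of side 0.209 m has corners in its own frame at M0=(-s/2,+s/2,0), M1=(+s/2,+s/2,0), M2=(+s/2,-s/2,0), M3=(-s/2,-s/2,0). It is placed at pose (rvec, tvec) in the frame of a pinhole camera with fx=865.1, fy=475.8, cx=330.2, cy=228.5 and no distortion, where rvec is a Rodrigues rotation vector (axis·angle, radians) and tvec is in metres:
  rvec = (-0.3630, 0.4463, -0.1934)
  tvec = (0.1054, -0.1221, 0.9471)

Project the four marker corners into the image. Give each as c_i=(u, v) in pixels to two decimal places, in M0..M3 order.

Intrinsics K: fx=865.1, fy=475.8, cx=330.2, cy=228.5
Marker side s = 0.209 m; corners in marker frame (Z=0):
  M0 = (-0.1045, +0.1045, 0)
  M1 = (+0.1045, +0.1045, 0)
  M2 = (+0.1045, -0.1045, 0)
  M3 = (-0.1045, -0.1045, 0)
rvec = (-0.3630, 0.4463, -0.1934), |rvec| = θ = 0.60692 rad = 34.774°
Rodrigues: sinθ=0.57034, 1−cosθ=0.17859; R = I + sinθ·[k]× + (1−cosθ)·[k]×²:
    [+0.88529 +0.10320 +0.45344]
    [-0.26029 +0.91798 +0.29927]
    [-0.38536 -0.38297 +0.83954]
t = (0.1054, -0.1221, 0.9471) m
M0: Pc = R·M0+t = (+0.02367, +0.00103, +0.94735); u = 865.1·(+0.02367)/0.94735 + 330.2 = 351.8157, v = 475.8·(+0.00103)/0.94735 + 228.5 = 229.0169
M1: Pc = R·M1+t = (+0.20870, -0.05337, +0.86681); u = 865.1·(+0.20870)/0.86681 + 330.2 = 538.4856, v = 475.8·(-0.05337)/0.86681 + 228.5 = 199.2038
M2: Pc = R·M2+t = (+0.18713, -0.24523, +0.94685); u = 865.1·(+0.18713)/0.94685 + 330.2 = 501.1726, v = 475.8·(-0.24523)/0.94685 + 228.5 = 105.2703
M3: Pc = R·M3+t = (+0.00210, -0.19083, +1.02739); u = 865.1·(+0.00210)/1.02739 + 330.2 = 331.9707, v = 475.8·(-0.19083)/1.02739 + 228.5 = 140.1245

c0=(351.82, 229.02) c1=(538.49, 199.20) c2=(501.17, 105.27) c3=(331.97, 140.12)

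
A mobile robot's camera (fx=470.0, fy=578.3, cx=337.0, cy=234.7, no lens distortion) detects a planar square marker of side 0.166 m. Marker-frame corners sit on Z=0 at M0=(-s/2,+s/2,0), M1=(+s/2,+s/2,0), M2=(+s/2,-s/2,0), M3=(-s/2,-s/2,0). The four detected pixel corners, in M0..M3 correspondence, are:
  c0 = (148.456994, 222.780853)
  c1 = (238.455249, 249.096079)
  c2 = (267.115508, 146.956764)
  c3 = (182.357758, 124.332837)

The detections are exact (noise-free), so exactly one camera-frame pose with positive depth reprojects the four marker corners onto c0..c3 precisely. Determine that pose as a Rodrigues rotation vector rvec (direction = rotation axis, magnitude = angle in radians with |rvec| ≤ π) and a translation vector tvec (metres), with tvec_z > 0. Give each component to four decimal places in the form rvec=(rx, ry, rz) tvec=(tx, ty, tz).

Intrinsics K: fx=470.0, fy=578.3, cx=337.0, cy=234.7
Marker side s = 0.166 m; corners in marker frame (Z=0):
  M0 = (-0.0830, +0.0830, 0)
  M1 = (+0.0830, +0.0830, 0)
  M2 = (+0.0830, -0.0830, 0)
  M3 = (-0.0830, -0.0830, 0)
Detected image corners:
  c0 = (148.456994, 222.780853) px
  c1 = (238.455249, 249.096079) px
  c2 = (267.115508, 146.956764) px
  c3 = (182.357758, 124.332837) px
Planar DLT: solve 8×8 A·h = b for H (H[2,2]=1):
  H  [+500.15745 -273.33843 +209.17704]
  H  [+124.21071 +528.76941 +183.98008]
  H  [-0.12284 -0.40527 +1.00000]
B = K⁻¹H; ‖b₁‖=1.188607, ‖b₂‖=1.188607; λ = 2/(‖b₁‖+‖b₂‖) = 0.841321, sign → tz>0 ⇒ λ=+0.841321
r₁ = λ·B[:,0] = (+0.96941,+0.22265,-0.10335); r₂ = λ·B[:,1] = (-0.24481,+0.90764,-0.34096)
r₃ = r₁×r₂ = (+0.01789,+0.35583,+0.93438); SVD([r₁ r₂ r₃]) → R = UVᵀ:
  R  [+0.96941 -0.24481 +0.01789]
  R  [+0.22265 +0.90764 +0.35583]
  R  [-0.10335 -0.34096 +0.93438]
t = (-0.22881, -0.07379, +0.84132) m
tr R = 2.811426; θ = arccos((tr R − 1)/2) = 0.437738 rad = 25.081°
axis k = ((R−Rᵀ)₃₂, (R−Rᵀ)₁₃, (R−Rᵀ)₂₁) / (2 sinθ) = (-0.821902, +0.143001, +0.551387)
rvec = θ·k = (-0.359778, +0.062597, +0.241363)

rvec=(-0.3598, 0.0626, 0.2414) tvec=(-0.2288, -0.0738, 0.8413)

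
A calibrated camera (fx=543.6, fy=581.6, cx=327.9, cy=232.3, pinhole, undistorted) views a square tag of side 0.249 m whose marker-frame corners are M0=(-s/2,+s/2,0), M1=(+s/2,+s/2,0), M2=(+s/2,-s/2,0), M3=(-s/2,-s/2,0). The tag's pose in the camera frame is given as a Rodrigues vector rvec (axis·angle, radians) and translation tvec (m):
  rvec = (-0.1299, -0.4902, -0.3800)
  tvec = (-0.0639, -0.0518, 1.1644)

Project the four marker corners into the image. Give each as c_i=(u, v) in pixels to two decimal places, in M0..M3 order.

Intrinsics K: fx=543.6, fy=581.6, cx=327.9, cy=232.3
Marker side s = 0.249 m; corners in marker frame (Z=0):
  M0 = (-0.1245, +0.1245, 0)
  M1 = (+0.1245, +0.1245, 0)
  M2 = (+0.1245, -0.1245, 0)
  M3 = (-0.1245, -0.1245, 0)
rvec = (-0.1299, -0.4902, -0.3800), |rvec| = θ = 0.63370 rad = 36.308°
Rodrigues: sinθ=0.59213, 1−cosθ=0.19416; R = I + sinθ·[k]× + (1−cosθ)·[k]×²:
    [+0.81400 +0.38586 -0.43418]
    [-0.32429 +0.92203 +0.21144]
    [+0.48191 -0.03132 +0.87566]
t = (-0.0639, -0.0518, 1.1644) m
M0: Pc = R·M0+t = (-0.11720, +0.10337, +1.10050); u = 543.6·(-0.11720)/1.10050 + 327.9 = 270.0065, v = 581.6·(+0.10337)/1.10050 + 232.3 = 286.9273
M1: Pc = R·M1+t = (+0.08548, +0.02262, +1.22050); u = 543.6·(+0.08548)/1.22050 + 327.9 = 365.9734, v = 581.6·(+0.02262)/1.22050 + 232.3 = 243.0784
M2: Pc = R·M2+t = (-0.01060, -0.20697, +1.22830); u = 543.6·(-0.01060)/1.22830 + 327.9 = 323.2105, v = 581.6·(-0.20697)/1.22830 + 232.3 = 134.3015
M3: Pc = R·M3+t = (-0.21328, -0.12622, +1.10830); u = 543.6·(-0.21328)/1.10830 + 327.9 = 223.2889, v = 581.6·(-0.12622)/1.10830 + 232.3 = 166.0646

c0=(270.01, 286.93) c1=(365.97, 243.08) c2=(323.21, 134.30) c3=(223.29, 166.06)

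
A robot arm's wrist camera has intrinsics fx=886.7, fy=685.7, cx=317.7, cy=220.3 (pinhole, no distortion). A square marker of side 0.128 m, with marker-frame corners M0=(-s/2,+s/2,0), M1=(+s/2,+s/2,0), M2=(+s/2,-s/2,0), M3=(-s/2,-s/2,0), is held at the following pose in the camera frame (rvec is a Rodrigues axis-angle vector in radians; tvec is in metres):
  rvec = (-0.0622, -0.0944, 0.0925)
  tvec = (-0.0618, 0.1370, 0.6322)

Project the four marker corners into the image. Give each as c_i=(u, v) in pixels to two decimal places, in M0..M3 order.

c0=(131.05, 434.70) c1=(312.01, 443.92) c2=(327.85, 305.16) c3=(149.63, 293.49)

Intrinsics K: fx=886.7, fy=685.7, cx=317.7, cy=220.3
Marker side s = 0.128 m; corners in marker frame (Z=0):
  M0 = (-0.0640, +0.0640, 0)
  M1 = (+0.0640, +0.0640, 0)
  M2 = (+0.0640, -0.0640, 0)
  M3 = (-0.0640, -0.0640, 0)
rvec = (-0.0622, -0.0944, 0.0925), |rvec| = θ = 0.14607 rad = 8.369°
Rodrigues: sinθ=0.14555, 1−cosθ=0.01065; R = I + sinθ·[k]× + (1−cosθ)·[k]×²:
    [+0.99128 -0.08924 -0.09694]
    [+0.09510 +0.99380 +0.05762]
    [+0.09119 -0.06634 +0.99362]
t = (-0.0618, 0.1370, 0.6322) m
M0: Pc = R·M0+t = (-0.13095, +0.19452, +0.62212); u = 886.7·(-0.13095)/0.62212 + 317.7 = 131.0531, v = 685.7·(+0.19452)/0.62212 + 220.3 = 434.6966
M1: Pc = R·M1+t = (-0.00407, +0.20669, +0.63379); u = 886.7·(-0.00407)/0.63379 + 317.7 = 312.0068, v = 685.7·(+0.20669)/0.63379 + 220.3 = 443.9181
M2: Pc = R·M2+t = (+0.00735, +0.07948, +0.64228); u = 886.7·(+0.00735)/0.64228 + 317.7 = 327.8518, v = 685.7·(+0.07948)/0.64228 + 220.3 = 305.1565
M3: Pc = R·M3+t = (-0.11953, +0.06731, +0.63061); u = 886.7·(-0.11953)/0.63061 + 317.7 = 149.6279, v = 685.7·(+0.06731)/0.63061 + 220.3 = 293.4907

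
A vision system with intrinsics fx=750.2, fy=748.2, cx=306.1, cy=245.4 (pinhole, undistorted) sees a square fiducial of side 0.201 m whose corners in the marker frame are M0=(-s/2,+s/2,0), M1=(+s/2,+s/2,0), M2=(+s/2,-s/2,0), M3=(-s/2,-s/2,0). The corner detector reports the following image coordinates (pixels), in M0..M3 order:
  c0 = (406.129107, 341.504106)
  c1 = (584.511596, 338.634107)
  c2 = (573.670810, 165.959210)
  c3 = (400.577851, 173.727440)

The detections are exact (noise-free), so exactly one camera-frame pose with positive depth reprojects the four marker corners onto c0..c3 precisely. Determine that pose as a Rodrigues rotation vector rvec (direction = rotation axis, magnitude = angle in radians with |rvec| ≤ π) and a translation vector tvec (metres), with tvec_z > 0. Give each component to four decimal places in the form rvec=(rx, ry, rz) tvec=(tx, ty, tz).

Intrinsics K: fx=750.2, fy=748.2, cx=306.1, cy=245.4
Marker side s = 0.201 m; corners in marker frame (Z=0):
  M0 = (-0.1005, +0.1005, 0)
  M1 = (+0.1005, +0.1005, 0)
  M2 = (+0.1005, -0.1005, 0)
  M3 = (-0.1005, -0.1005, 0)
Detected image corners:
  c0 = (406.129107, 341.504106) px
  c1 = (584.511596, 338.634107) px
  c2 = (573.670810, 165.959210) px
  c3 = (400.577851, 173.727440) px
Planar DLT: solve 8×8 A·h = b for H (H[2,2]=1):
  H  [+801.61250 -29.59574 +489.85987]
  H  [-64.27555 +810.29024 +253.77366]
  H  [-0.14762 -0.14286 +1.00000]
B = K⁻¹H; ‖b₁‖=1.138995, ‖b₂‖=1.138995; λ = 2/(‖b₁‖+‖b₂‖) = 0.877967, sign → tz>0 ⇒ λ=+0.877967
r₁ = λ·B[:,0] = (+0.99102,-0.03291,-0.12961); r₂ = λ·B[:,1] = (+0.01654,+0.99196,-0.12543)
r₃ = r₁×r₂ = (+0.13269,+0.12216,+0.98360); SVD([r₁ r₂ r₃]) → R = UVᵀ:
  R  [+0.99102 +0.01654 +0.13269]
  R  [-0.03291 +0.99196 +0.12216]
  R  [-0.12961 -0.12543 +0.98360]
t = (+0.21506, +0.00983, +0.87797) m
tr R = 2.966584; θ = arccos((tr R − 1)/2) = 0.183056 rad = 10.488°
axis k = ((R−Rᵀ)₃₂, (R−Rᵀ)₁₃, (R−Rᵀ)₂₁) / (2 sinθ) = (-0.680048, +0.720474, -0.135839)
rvec = θ·k = (-0.124487, +0.131887, -0.024866)

rvec=(-0.1245, 0.1319, -0.0249) tvec=(0.2151, 0.0098, 0.8780)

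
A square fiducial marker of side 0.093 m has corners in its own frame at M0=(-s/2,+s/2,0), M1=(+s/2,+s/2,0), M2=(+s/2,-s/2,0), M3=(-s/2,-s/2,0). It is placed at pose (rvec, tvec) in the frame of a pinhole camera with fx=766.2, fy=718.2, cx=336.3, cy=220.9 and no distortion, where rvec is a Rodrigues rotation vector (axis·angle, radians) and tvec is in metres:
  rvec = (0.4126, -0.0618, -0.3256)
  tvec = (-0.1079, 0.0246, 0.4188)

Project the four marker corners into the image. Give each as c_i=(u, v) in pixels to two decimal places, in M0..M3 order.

Intrinsics K: fx=766.2, fy=718.2, cx=336.3, cy=220.9
Marker side s = 0.093 m; corners in marker frame (Z=0):
  M0 = (-0.0465, +0.0465, 0)
  M1 = (+0.0465, +0.0465, 0)
  M2 = (+0.0465, -0.0465, 0)
  M3 = (-0.0465, -0.0465, 0)
rvec = (0.4126, -0.0618, -0.3256), |rvec| = θ = 0.52922 rad = 30.322°
Rodrigues: sinθ=0.50486, 1−cosθ=0.13680; R = I + sinθ·[k]× + (1−cosθ)·[k]×²:
    [+0.94635 +0.29816 -0.12457]
    [-0.32307 +0.86507 -0.38378]
    [-0.00666 +0.40344 +0.91498]
t = (-0.1079, 0.0246, 0.4188) m
M0: Pc = R·M0+t = (-0.13804, +0.07985, +0.43787); u = 766.2·(-0.13804)/0.43787 + 336.3 = 94.7508, v = 718.2·(+0.07985)/0.43787 + 220.9 = 351.8682
M1: Pc = R·M1+t = (-0.05003, +0.04980, +0.43725); u = 766.2·(-0.05003)/0.43725 + 336.3 = 248.6312, v = 718.2·(+0.04980)/0.43725 + 220.9 = 302.7033
M2: Pc = R·M2+t = (-0.07776, -0.03065, +0.39973); u = 766.2·(-0.07776)/0.39973 + 336.3 = 187.2522, v = 718.2·(-0.03065)/0.39973 + 220.9 = 165.8340
M3: Pc = R·M3+t = (-0.16577, -0.00060, +0.40035); u = 766.2·(-0.16577)/0.40035 + 336.3 = 19.0457, v = 718.2·(-0.00060)/0.40035 + 220.9 = 219.8183

c0=(94.75, 351.87) c1=(248.63, 302.70) c2=(187.25, 165.83) c3=(19.05, 219.82)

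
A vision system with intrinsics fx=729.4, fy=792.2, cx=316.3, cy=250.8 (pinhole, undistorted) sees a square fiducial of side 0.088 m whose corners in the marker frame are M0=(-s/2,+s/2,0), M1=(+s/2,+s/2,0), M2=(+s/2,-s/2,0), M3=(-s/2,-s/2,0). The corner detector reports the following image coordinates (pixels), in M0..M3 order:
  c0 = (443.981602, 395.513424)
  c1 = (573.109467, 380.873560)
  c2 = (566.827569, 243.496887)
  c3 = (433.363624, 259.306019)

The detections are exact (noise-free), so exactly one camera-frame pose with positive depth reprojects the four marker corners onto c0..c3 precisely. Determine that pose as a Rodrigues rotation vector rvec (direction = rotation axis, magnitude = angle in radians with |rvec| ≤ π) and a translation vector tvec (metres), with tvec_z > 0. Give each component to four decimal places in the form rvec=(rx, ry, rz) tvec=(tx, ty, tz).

rvec=(0.1878, 0.0166, -0.1116) tvec=(0.1261, 0.0433, 0.4893)

Intrinsics K: fx=729.4, fy=792.2, cx=316.3, cy=250.8
Marker side s = 0.088 m; corners in marker frame (Z=0):
  M0 = (-0.0440, +0.0440, 0)
  M1 = (+0.0440, +0.0440, 0)
  M2 = (+0.0440, -0.0440, 0)
  M3 = (-0.0440, -0.0440, 0)
Detected image corners:
  c0 = (443.981602, 395.513424) px
  c1 = (573.109467, 380.873560) px
  c2 = (566.827569, 243.496887) px
  c3 = (433.363624, 259.306019) px
Planar DLT: solve 8×8 A·h = b for H (H[2,2]=1):
  H  [+1463.86480 +287.13075 +504.23220]
  H  [-190.47480 +1675.58613 +320.95593]
  H  [-0.05497 +0.37882 +1.00000]
B = K⁻¹H; ‖b₁‖=2.043732, ‖b₂‖=2.043732; λ = 2/(‖b₁‖+‖b₂‖) = 0.489301, sign → tz>0 ⇒ λ=+0.489301
r₁ = λ·B[:,0] = (+0.99366,-0.10913,-0.02690); r₂ = λ·B[:,1] = (+0.11223,+0.97624,+0.18536)
r₃ = r₁×r₂ = (+0.00603,-0.18720,+0.98230); SVD([r₁ r₂ r₃]) → R = UVᵀ:
  R  [+0.99366 +0.11223 +0.00603]
  R  [-0.10913 +0.97624 -0.18720]
  R  [-0.02690 +0.18536 +0.98230]
t = (+0.12607, +0.04333, +0.48930) m
tr R = 2.952206; θ = arccos((tr R − 1)/2) = 0.219055 rad = 12.551°
axis k = ((R−Rᵀ)₃₂, (R−Rᵀ)₁₃, (R−Rᵀ)₂₁) / (2 sinθ) = (+0.857225, +0.075764, -0.509338)
rvec = θ·k = (+0.187780, +0.016596, -0.111573)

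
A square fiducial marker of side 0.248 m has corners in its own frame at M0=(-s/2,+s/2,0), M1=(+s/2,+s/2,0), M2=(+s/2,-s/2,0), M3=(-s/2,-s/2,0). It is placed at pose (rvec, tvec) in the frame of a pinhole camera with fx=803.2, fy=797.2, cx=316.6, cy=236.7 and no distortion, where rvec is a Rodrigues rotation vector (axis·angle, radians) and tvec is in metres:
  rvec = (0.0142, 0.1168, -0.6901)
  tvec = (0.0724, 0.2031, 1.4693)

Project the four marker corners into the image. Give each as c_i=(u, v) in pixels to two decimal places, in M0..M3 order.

Intrinsics K: fx=803.2, fy=797.2, cx=316.6, cy=236.7
Marker side s = 0.248 m; corners in marker frame (Z=0):
  M0 = (-0.1240, +0.1240, 0)
  M1 = (+0.1240, +0.1240, 0)
  M2 = (+0.1240, -0.1240, 0)
  M3 = (-0.1240, -0.1240, 0)
rvec = (0.0142, 0.1168, -0.6901), |rvec| = θ = 0.70006 rad = 40.110°
Rodrigues: sinθ=0.64426, 1−cosθ=0.23520; R = I + sinθ·[k]× + (1−cosθ)·[k]×²:
    [+0.76490 +0.63589 +0.10279]
    [-0.63430 +0.77135 -0.05175]
    [-0.11219 -0.02561 +0.99336]
t = (0.0724, 0.2031, 1.4693) m
M0: Pc = R·M0+t = (+0.05640, +0.37740, +1.48004); u = 803.2·(+0.05640)/1.48004 + 316.6 = 347.2093, v = 797.2·(+0.37740)/1.48004 + 236.7 = 439.9816
M1: Pc = R·M1+t = (+0.24610, +0.22009, +1.45221); u = 803.2·(+0.24610)/1.45221 + 316.6 = 452.7140, v = 797.2·(+0.22009)/1.45221 + 236.7 = 357.5220
M2: Pc = R·M2+t = (+0.08840, +0.02880, +1.45856); u = 803.2·(+0.08840)/1.45856 + 316.6 = 365.2783, v = 797.2·(+0.02880)/1.45856 + 236.7 = 252.4405
M3: Pc = R·M3+t = (-0.10130, +0.18611, +1.48639); u = 803.2·(-0.10130)/1.48639 + 316.6 = 261.8613, v = 797.2·(+0.18611)/1.48639 + 236.7 = 336.5148

c0=(347.21, 439.98) c1=(452.71, 357.52) c2=(365.28, 252.44) c3=(261.86, 336.51)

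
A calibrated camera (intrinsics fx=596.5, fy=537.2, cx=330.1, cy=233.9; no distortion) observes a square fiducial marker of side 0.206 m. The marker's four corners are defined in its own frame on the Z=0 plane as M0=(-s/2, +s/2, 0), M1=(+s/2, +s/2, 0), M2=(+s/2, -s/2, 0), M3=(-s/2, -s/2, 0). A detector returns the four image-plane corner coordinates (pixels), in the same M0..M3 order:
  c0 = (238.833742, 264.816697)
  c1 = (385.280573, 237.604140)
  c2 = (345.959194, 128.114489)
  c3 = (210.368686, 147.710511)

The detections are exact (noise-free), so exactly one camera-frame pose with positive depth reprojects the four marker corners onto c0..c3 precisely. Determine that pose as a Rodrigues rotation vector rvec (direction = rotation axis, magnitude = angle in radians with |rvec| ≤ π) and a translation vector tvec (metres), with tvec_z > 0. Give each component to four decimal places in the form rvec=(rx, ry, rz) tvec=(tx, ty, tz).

Intrinsics K: fx=596.5, fy=537.2, cx=330.1, cy=233.9
Marker side s = 0.206 m; corners in marker frame (Z=0):
  M0 = (-0.1030, +0.1030, 0)
  M1 = (+0.1030, +0.1030, 0)
  M2 = (+0.1030, -0.1030, 0)
  M3 = (-0.1030, -0.1030, 0)
Detected image corners:
  c0 = (238.833742, 264.816697) px
  c1 = (385.280573, 237.604140) px
  c2 = (345.959194, 128.114489) px
  c3 = (210.368686, 147.710511) px
Planar DLT: solve 8×8 A·h = b for H (H[2,2]=1):
  H  [+753.43347 +38.05232 +296.08244]
  H  [-66.61271 +465.72848 +191.76195]
  H  [+0.23735 -0.43076 +1.00000]
B = K⁻¹H; ‖b₁‖=1.178498, ‖b₂‖=1.178498; λ = 2/(‖b₁‖+‖b₂‖) = 0.848538, sign → tz>0 ⇒ λ=+0.848538
r₁ = λ·B[:,0] = (+0.96032,-0.19291,+0.20140); r₂ = λ·B[:,1] = (+0.25641,+0.89479,-0.36552)
r₃ = r₁×r₂ = (-0.10970,+0.40266,+0.90875); SVD([r₁ r₂ r₃]) → R = UVᵀ:
  R  [+0.96032 +0.25641 -0.10970]
  R  [-0.19291 +0.89479 +0.40266]
  R  [+0.20140 -0.36552 +0.90875]
t = (-0.04839, -0.06656, +0.84854) m
tr R = 2.763870; θ = arccos((tr R − 1)/2) = 0.490845 rad = 28.123°
axis k = ((R−Rᵀ)₃₂, (R−Rᵀ)₁₃, (R−Rᵀ)₂₁) / (2 sinθ) = (-0.814828, -0.330003, -0.476606)
rvec = θ·k = (-0.399954, -0.161980, -0.233940)

rvec=(-0.4000, -0.1620, -0.2339) tvec=(-0.0484, -0.0666, 0.8485)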